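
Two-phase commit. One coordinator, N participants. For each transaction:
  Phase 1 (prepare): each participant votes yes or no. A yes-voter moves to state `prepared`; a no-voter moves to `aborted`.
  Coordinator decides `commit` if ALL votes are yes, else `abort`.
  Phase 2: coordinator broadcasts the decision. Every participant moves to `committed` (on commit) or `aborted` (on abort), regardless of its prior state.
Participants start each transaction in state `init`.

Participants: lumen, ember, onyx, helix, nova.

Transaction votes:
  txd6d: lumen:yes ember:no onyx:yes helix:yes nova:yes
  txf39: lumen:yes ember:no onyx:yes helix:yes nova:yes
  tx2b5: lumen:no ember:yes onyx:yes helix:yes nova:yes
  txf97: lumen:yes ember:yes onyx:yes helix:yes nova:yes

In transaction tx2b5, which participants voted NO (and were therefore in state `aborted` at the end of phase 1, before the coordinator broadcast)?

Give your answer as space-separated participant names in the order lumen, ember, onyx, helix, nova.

Txn tx2b5 phase 1: lumen no -> aborted; ember yes -> prepared; onyx yes -> prepared; helix yes -> prepared; nova yes -> prepared

Answer: lumen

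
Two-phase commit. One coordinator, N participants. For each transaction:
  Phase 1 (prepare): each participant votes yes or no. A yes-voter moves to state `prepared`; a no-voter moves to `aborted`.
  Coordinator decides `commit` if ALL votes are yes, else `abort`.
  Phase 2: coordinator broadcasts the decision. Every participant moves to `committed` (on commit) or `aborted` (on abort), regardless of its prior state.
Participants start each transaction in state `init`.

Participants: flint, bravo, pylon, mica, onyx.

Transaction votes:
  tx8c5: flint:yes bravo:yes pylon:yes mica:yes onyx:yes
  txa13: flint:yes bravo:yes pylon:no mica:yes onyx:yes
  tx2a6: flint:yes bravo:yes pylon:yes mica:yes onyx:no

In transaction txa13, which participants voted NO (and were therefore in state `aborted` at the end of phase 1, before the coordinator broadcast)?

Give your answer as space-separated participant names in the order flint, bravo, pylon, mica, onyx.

Answer: pylon

Derivation:
Txn txa13 phase 1: flint yes -> prepared; bravo yes -> prepared; pylon no -> aborted; mica yes -> prepared; onyx yes -> prepared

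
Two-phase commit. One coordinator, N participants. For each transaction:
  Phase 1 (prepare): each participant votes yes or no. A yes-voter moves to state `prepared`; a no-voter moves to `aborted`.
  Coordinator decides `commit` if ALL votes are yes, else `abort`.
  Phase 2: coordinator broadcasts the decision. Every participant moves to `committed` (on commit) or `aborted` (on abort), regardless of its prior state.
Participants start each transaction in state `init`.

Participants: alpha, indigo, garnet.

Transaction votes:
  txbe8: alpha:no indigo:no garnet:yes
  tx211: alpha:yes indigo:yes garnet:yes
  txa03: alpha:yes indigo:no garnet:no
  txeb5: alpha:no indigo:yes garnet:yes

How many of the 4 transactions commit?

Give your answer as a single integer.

txbe8: no from alpha, indigo -> abort (commits=0)
tx211: all yes -> commit (commits=1)
txa03: no from indigo, garnet -> abort (commits=1)
txeb5: no from alpha -> abort (commits=1)

Answer: 1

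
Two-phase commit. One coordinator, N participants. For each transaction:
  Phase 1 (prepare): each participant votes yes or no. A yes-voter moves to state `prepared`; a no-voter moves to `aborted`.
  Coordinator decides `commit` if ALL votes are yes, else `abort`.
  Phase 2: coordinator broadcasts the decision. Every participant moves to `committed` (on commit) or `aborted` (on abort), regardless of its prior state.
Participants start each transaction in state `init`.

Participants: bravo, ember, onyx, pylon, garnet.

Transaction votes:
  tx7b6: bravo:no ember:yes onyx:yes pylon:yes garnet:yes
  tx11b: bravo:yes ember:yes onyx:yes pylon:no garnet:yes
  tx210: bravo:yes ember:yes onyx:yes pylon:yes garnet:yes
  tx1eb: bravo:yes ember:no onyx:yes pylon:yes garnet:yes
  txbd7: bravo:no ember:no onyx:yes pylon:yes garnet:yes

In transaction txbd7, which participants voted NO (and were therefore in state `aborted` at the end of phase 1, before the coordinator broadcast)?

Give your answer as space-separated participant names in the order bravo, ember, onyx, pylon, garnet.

Answer: bravo ember

Derivation:
Txn txbd7 phase 1: bravo no -> aborted; ember no -> aborted; onyx yes -> prepared; pylon yes -> prepared; garnet yes -> prepared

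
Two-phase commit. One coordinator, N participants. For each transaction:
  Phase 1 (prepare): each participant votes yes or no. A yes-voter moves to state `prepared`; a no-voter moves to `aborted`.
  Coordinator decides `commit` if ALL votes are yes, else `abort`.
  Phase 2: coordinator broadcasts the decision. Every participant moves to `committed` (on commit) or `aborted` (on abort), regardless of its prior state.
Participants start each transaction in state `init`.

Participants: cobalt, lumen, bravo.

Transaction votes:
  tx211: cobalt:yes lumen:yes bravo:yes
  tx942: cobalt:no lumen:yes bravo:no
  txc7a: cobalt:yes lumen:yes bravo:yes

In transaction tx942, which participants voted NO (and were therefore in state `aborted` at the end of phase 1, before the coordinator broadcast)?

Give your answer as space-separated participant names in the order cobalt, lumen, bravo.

Answer: cobalt bravo

Derivation:
Txn tx942 phase 1: cobalt no -> aborted; lumen yes -> prepared; bravo no -> aborted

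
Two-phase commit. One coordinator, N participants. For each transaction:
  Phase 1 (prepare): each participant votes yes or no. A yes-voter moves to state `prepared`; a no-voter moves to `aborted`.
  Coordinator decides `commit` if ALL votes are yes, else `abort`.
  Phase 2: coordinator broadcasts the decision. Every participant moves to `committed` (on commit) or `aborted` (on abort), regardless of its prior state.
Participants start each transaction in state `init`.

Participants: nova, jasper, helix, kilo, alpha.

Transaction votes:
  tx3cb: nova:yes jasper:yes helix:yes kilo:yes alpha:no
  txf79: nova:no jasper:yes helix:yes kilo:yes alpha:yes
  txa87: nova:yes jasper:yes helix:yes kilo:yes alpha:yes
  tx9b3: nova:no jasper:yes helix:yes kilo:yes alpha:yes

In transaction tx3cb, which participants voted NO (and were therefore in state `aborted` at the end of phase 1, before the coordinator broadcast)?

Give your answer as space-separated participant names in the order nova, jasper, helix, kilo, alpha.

Answer: alpha

Derivation:
Txn tx3cb phase 1: nova yes -> prepared; jasper yes -> prepared; helix yes -> prepared; kilo yes -> prepared; alpha no -> aborted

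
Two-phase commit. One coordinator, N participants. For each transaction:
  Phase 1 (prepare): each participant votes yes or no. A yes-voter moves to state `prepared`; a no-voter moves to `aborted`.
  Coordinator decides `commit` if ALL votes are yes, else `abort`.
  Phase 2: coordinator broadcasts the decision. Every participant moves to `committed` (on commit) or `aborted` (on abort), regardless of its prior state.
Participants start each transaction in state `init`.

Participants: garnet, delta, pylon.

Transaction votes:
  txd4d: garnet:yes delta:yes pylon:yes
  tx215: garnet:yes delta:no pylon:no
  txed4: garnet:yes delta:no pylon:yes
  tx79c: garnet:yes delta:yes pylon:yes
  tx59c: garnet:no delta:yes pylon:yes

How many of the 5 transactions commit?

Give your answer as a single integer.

txd4d: all yes -> commit (commits=1)
tx215: no from delta, pylon -> abort (commits=1)
txed4: no from delta -> abort (commits=1)
tx79c: all yes -> commit (commits=2)
tx59c: no from garnet -> abort (commits=2)

Answer: 2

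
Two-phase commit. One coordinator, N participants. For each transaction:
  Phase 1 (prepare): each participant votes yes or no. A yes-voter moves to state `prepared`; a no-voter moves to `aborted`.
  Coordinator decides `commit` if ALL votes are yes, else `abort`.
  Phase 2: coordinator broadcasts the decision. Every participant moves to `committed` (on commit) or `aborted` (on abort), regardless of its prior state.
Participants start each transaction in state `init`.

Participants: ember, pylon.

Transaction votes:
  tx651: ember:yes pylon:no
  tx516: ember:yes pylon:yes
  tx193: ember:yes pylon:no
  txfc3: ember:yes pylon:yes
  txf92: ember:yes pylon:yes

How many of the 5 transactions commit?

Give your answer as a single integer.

tx651: no from pylon -> abort (commits=0)
tx516: all yes -> commit (commits=1)
tx193: no from pylon -> abort (commits=1)
txfc3: all yes -> commit (commits=2)
txf92: all yes -> commit (commits=3)

Answer: 3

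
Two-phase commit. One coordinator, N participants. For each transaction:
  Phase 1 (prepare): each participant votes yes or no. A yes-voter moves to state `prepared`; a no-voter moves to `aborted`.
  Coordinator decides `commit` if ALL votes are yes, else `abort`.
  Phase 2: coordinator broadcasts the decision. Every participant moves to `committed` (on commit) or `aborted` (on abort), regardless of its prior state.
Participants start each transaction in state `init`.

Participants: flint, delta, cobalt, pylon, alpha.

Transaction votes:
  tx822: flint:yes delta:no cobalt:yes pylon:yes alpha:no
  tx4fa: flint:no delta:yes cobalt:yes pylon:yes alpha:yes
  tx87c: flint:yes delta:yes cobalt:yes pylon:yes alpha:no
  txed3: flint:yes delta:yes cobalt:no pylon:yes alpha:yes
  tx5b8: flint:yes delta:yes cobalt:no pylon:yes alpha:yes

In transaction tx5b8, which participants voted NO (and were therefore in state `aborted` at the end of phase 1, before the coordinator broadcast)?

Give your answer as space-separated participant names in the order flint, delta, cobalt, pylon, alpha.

Answer: cobalt

Derivation:
Txn tx5b8 phase 1: flint yes -> prepared; delta yes -> prepared; cobalt no -> aborted; pylon yes -> prepared; alpha yes -> prepared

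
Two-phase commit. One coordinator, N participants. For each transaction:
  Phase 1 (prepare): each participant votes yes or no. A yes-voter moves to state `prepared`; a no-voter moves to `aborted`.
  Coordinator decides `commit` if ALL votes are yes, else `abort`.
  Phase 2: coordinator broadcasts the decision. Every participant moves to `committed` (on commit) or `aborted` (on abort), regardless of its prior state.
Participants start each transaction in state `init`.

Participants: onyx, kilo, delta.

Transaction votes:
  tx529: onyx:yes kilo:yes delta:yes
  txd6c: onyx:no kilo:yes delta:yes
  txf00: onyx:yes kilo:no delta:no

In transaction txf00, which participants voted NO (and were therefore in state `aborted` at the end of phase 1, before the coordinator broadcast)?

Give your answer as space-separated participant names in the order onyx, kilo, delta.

Txn txf00 phase 1: onyx yes -> prepared; kilo no -> aborted; delta no -> aborted

Answer: kilo delta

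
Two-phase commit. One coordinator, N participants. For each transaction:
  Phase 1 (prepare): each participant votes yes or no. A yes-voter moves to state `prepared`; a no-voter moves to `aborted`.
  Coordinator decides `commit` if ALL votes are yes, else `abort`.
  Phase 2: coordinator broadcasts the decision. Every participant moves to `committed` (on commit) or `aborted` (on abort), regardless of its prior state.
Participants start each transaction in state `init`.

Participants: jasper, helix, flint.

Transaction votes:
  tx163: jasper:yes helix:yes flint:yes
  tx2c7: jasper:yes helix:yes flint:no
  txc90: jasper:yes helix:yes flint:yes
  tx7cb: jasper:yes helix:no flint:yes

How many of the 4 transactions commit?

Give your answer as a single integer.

Answer: 2

Derivation:
tx163: all yes -> commit (commits=1)
tx2c7: no from flint -> abort (commits=1)
txc90: all yes -> commit (commits=2)
tx7cb: no from helix -> abort (commits=2)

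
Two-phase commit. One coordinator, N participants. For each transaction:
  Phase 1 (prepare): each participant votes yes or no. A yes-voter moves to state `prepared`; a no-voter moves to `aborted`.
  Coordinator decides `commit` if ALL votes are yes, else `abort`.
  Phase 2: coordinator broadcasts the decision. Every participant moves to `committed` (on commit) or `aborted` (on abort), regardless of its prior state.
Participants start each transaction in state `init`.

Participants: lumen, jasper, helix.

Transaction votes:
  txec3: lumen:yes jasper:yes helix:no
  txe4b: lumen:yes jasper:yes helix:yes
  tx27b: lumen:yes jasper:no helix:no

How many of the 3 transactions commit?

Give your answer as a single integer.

txec3: no from helix -> abort (commits=0)
txe4b: all yes -> commit (commits=1)
tx27b: no from jasper, helix -> abort (commits=1)

Answer: 1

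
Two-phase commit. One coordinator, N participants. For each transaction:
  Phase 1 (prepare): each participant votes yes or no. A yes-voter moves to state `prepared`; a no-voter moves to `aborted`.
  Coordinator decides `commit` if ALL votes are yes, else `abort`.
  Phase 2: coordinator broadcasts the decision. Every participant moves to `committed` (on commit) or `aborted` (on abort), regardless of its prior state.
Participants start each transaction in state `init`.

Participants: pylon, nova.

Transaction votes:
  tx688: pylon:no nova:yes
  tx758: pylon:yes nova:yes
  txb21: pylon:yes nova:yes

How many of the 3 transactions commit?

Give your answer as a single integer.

Answer: 2

Derivation:
tx688: no from pylon -> abort (commits=0)
tx758: all yes -> commit (commits=1)
txb21: all yes -> commit (commits=2)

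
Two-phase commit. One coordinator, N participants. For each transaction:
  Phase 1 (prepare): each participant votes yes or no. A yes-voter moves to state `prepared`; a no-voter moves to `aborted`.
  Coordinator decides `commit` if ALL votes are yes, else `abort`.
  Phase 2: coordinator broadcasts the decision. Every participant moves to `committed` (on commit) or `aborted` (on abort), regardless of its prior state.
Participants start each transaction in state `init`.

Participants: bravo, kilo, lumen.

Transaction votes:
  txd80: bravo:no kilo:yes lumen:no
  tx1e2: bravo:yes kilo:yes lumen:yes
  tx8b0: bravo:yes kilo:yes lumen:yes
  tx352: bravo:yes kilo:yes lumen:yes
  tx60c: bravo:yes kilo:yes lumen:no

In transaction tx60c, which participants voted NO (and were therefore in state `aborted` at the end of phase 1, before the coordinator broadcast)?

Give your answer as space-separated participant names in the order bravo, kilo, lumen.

Txn tx60c phase 1: bravo yes -> prepared; kilo yes -> prepared; lumen no -> aborted

Answer: lumen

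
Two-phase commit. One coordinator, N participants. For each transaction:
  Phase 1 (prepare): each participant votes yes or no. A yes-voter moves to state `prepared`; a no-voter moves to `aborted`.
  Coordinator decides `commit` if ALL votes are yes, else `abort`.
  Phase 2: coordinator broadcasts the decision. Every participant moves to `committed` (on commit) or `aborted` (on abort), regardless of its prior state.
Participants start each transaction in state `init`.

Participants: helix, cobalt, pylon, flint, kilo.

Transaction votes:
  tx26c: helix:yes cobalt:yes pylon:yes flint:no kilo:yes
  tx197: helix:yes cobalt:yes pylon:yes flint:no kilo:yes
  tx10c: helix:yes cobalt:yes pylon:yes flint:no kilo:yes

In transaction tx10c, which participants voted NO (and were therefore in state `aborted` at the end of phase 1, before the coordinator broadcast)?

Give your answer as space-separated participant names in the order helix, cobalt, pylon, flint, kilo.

Txn tx10c phase 1: helix yes -> prepared; cobalt yes -> prepared; pylon yes -> prepared; flint no -> aborted; kilo yes -> prepared

Answer: flint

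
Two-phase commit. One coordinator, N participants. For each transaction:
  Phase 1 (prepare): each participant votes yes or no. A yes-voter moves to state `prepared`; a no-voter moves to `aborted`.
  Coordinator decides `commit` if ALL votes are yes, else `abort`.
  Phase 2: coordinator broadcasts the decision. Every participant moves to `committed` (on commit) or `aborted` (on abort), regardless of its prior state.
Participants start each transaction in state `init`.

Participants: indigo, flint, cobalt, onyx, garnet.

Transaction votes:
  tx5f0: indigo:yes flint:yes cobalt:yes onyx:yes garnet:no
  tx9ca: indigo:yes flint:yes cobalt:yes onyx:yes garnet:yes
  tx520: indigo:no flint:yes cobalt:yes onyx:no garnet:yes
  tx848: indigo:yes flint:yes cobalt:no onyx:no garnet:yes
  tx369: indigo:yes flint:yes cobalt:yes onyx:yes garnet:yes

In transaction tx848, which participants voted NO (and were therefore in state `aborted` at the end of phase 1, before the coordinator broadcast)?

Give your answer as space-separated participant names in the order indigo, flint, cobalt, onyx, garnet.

Txn tx848 phase 1: indigo yes -> prepared; flint yes -> prepared; cobalt no -> aborted; onyx no -> aborted; garnet yes -> prepared

Answer: cobalt onyx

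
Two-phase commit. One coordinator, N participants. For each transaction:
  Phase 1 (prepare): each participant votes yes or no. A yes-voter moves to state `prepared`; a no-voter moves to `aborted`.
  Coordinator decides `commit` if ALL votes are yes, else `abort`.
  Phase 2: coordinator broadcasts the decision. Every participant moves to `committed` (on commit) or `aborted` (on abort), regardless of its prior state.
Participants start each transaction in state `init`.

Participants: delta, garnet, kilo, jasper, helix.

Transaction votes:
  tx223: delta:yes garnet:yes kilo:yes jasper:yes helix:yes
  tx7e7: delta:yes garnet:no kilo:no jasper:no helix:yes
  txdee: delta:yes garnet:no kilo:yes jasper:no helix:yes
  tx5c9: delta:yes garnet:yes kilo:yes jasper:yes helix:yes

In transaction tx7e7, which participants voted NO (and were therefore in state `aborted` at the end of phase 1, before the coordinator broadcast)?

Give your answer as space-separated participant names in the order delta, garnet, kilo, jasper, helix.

Txn tx7e7 phase 1: delta yes -> prepared; garnet no -> aborted; kilo no -> aborted; jasper no -> aborted; helix yes -> prepared

Answer: garnet kilo jasper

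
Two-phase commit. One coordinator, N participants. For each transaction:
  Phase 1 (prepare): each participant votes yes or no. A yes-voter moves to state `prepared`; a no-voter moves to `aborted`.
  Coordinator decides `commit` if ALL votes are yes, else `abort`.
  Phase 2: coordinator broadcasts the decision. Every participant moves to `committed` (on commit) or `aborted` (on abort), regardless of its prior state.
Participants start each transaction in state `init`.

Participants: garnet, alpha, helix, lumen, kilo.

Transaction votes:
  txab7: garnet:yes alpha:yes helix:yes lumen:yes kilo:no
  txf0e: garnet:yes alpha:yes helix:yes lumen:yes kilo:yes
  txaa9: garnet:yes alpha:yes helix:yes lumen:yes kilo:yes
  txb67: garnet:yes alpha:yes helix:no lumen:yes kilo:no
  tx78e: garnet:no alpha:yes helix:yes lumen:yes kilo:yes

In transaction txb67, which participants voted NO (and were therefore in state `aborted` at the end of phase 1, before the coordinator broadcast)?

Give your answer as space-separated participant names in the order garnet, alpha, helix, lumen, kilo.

Txn txb67 phase 1: garnet yes -> prepared; alpha yes -> prepared; helix no -> aborted; lumen yes -> prepared; kilo no -> aborted

Answer: helix kilo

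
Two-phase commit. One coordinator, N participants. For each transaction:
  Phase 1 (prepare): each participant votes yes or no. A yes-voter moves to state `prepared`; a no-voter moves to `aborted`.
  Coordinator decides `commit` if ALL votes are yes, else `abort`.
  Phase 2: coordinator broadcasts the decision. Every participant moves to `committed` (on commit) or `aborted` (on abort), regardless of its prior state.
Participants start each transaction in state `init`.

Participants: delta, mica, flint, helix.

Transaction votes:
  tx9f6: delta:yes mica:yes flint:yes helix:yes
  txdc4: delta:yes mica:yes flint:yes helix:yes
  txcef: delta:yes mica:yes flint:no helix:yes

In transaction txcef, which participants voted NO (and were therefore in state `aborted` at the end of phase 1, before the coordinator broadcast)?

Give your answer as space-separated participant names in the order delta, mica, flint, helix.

Answer: flint

Derivation:
Txn txcef phase 1: delta yes -> prepared; mica yes -> prepared; flint no -> aborted; helix yes -> prepared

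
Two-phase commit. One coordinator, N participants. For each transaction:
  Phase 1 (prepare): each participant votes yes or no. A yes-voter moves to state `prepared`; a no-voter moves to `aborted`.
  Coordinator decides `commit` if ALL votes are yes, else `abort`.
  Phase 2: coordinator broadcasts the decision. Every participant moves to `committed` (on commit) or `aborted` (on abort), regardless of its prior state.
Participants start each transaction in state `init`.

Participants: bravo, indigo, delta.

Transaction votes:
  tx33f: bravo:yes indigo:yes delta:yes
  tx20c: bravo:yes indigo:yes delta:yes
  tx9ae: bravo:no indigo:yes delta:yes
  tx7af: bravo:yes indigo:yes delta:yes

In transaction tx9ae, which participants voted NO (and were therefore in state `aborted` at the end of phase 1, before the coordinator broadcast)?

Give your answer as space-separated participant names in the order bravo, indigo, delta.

Txn tx9ae phase 1: bravo no -> aborted; indigo yes -> prepared; delta yes -> prepared

Answer: bravo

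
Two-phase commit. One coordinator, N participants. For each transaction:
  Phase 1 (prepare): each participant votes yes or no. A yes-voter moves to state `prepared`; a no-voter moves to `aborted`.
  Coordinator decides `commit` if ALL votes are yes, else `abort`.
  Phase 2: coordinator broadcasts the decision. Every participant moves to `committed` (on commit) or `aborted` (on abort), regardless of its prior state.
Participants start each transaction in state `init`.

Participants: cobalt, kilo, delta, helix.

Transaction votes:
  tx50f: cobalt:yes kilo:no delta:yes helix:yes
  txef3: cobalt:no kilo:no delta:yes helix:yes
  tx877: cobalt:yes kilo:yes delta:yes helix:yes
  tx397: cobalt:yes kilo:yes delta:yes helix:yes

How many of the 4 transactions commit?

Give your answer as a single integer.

Answer: 2

Derivation:
tx50f: no from kilo -> abort (commits=0)
txef3: no from cobalt, kilo -> abort (commits=0)
tx877: all yes -> commit (commits=1)
tx397: all yes -> commit (commits=2)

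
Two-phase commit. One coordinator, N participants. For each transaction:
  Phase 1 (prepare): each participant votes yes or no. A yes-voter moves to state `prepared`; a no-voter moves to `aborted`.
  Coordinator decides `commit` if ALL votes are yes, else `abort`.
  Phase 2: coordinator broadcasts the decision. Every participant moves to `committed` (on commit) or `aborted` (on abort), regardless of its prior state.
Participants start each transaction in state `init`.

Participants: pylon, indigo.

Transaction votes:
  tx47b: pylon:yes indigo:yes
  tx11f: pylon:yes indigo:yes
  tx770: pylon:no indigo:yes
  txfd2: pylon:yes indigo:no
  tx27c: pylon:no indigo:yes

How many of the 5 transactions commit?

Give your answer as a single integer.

tx47b: all yes -> commit (commits=1)
tx11f: all yes -> commit (commits=2)
tx770: no from pylon -> abort (commits=2)
txfd2: no from indigo -> abort (commits=2)
tx27c: no from pylon -> abort (commits=2)

Answer: 2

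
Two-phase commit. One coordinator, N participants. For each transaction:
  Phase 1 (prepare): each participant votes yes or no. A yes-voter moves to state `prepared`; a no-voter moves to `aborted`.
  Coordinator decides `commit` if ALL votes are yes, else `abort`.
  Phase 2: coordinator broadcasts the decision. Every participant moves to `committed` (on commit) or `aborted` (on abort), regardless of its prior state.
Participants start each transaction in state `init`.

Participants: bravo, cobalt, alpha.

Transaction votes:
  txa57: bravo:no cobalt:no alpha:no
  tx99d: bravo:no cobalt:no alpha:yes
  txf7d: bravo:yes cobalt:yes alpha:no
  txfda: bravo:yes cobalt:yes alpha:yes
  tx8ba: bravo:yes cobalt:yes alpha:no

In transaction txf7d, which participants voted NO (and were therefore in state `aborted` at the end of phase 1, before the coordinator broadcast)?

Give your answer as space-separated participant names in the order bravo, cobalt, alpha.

Txn txf7d phase 1: bravo yes -> prepared; cobalt yes -> prepared; alpha no -> aborted

Answer: alpha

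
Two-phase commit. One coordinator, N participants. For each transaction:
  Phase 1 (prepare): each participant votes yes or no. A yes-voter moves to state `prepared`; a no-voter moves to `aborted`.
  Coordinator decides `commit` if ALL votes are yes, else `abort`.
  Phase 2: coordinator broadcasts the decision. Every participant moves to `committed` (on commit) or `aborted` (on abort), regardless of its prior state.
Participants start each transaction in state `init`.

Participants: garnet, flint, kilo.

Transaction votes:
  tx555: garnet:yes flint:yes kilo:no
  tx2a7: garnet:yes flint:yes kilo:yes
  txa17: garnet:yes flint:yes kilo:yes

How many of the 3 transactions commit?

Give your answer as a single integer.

tx555: no from kilo -> abort (commits=0)
tx2a7: all yes -> commit (commits=1)
txa17: all yes -> commit (commits=2)

Answer: 2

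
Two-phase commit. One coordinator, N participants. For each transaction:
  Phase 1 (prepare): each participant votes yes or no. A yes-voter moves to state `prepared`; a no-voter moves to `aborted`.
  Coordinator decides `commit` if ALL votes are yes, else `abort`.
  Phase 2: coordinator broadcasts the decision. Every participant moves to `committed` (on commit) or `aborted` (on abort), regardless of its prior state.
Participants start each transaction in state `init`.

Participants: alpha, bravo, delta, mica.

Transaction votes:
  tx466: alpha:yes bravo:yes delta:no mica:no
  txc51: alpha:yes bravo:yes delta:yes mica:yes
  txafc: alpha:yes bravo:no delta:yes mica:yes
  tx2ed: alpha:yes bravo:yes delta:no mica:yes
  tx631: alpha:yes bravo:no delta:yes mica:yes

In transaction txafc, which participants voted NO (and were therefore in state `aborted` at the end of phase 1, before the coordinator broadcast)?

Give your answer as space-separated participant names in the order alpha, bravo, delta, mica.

Answer: bravo

Derivation:
Txn txafc phase 1: alpha yes -> prepared; bravo no -> aborted; delta yes -> prepared; mica yes -> prepared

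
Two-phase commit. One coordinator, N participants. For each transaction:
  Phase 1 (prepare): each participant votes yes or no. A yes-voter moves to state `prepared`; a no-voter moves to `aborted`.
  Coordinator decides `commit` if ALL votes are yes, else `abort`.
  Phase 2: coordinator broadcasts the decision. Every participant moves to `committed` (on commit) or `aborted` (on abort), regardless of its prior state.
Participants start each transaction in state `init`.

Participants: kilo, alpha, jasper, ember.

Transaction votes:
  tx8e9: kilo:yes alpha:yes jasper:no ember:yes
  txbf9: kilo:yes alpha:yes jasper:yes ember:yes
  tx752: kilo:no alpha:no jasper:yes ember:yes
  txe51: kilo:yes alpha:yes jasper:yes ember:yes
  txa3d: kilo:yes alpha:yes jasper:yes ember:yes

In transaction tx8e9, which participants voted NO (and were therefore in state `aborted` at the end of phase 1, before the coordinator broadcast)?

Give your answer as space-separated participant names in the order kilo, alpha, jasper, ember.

Txn tx8e9 phase 1: kilo yes -> prepared; alpha yes -> prepared; jasper no -> aborted; ember yes -> prepared

Answer: jasper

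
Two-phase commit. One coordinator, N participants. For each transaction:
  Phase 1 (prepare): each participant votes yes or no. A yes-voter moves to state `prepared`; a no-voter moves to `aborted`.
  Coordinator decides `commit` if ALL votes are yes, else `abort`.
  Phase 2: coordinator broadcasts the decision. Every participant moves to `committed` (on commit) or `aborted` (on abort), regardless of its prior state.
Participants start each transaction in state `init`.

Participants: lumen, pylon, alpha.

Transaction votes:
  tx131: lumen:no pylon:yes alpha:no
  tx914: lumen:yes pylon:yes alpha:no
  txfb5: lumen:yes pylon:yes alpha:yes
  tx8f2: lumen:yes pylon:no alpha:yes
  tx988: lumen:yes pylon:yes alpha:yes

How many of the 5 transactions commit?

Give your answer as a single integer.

tx131: no from lumen, alpha -> abort (commits=0)
tx914: no from alpha -> abort (commits=0)
txfb5: all yes -> commit (commits=1)
tx8f2: no from pylon -> abort (commits=1)
tx988: all yes -> commit (commits=2)

Answer: 2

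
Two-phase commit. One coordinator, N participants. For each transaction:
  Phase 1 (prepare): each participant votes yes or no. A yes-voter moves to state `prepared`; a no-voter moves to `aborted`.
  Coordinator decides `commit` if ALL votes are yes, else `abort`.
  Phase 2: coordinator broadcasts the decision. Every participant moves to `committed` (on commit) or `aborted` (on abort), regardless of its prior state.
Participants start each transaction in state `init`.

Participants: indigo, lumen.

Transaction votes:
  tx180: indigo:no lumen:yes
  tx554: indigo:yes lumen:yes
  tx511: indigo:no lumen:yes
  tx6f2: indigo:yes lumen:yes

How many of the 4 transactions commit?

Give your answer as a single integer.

tx180: no from indigo -> abort (commits=0)
tx554: all yes -> commit (commits=1)
tx511: no from indigo -> abort (commits=1)
tx6f2: all yes -> commit (commits=2)

Answer: 2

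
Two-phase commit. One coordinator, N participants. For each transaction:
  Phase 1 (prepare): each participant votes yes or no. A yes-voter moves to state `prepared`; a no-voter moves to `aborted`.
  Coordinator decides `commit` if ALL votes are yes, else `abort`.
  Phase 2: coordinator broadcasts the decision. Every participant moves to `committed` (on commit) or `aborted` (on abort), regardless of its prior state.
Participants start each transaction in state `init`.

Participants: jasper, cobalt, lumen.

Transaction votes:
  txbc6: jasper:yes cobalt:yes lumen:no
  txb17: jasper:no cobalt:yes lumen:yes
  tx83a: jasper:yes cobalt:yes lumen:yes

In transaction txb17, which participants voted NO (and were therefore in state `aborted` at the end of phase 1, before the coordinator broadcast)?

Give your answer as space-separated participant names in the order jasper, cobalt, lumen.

Txn txb17 phase 1: jasper no -> aborted; cobalt yes -> prepared; lumen yes -> prepared

Answer: jasper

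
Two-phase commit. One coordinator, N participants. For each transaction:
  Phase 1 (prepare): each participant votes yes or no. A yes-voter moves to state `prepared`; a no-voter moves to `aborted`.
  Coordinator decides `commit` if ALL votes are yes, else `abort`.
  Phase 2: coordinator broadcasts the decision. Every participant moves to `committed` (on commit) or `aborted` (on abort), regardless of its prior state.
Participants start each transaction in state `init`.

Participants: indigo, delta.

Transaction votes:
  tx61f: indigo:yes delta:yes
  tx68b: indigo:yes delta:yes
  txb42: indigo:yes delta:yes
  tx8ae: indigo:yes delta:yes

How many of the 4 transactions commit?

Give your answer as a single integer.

Answer: 4

Derivation:
tx61f: all yes -> commit (commits=1)
tx68b: all yes -> commit (commits=2)
txb42: all yes -> commit (commits=3)
tx8ae: all yes -> commit (commits=4)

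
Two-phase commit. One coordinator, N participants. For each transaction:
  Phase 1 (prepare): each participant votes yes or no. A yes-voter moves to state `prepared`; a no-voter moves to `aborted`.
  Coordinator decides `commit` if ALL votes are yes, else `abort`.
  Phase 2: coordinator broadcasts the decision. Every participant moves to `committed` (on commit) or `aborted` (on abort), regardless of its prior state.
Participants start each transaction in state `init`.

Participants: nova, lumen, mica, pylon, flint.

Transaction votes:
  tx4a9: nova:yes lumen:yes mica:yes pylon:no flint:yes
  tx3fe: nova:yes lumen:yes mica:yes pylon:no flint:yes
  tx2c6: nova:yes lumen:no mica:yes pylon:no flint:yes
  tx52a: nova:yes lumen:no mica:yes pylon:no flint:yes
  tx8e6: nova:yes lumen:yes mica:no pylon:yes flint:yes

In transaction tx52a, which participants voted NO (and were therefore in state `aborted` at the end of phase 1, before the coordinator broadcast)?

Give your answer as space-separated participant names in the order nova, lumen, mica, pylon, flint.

Answer: lumen pylon

Derivation:
Txn tx52a phase 1: nova yes -> prepared; lumen no -> aborted; mica yes -> prepared; pylon no -> aborted; flint yes -> prepared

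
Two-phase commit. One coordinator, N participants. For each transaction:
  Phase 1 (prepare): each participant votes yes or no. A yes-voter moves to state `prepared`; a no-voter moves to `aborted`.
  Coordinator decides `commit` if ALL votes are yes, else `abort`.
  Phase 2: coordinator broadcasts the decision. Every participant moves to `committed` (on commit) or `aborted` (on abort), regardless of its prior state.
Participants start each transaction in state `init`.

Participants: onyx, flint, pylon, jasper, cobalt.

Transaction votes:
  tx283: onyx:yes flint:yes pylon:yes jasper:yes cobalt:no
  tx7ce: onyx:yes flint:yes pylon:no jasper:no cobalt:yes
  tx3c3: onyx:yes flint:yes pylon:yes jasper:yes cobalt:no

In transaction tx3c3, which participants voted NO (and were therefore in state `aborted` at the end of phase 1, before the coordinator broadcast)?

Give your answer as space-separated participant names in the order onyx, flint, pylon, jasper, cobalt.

Answer: cobalt

Derivation:
Txn tx3c3 phase 1: onyx yes -> prepared; flint yes -> prepared; pylon yes -> prepared; jasper yes -> prepared; cobalt no -> aborted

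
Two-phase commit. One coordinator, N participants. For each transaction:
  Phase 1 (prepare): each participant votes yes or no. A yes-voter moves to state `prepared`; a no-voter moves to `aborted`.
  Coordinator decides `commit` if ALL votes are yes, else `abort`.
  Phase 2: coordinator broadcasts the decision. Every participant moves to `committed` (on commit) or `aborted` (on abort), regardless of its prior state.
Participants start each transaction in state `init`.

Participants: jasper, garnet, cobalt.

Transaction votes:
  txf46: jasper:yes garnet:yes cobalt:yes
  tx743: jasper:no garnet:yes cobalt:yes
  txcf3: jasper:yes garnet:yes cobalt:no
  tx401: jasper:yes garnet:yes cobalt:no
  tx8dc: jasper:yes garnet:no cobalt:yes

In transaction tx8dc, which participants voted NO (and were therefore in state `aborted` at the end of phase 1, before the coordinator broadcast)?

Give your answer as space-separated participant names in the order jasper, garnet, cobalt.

Answer: garnet

Derivation:
Txn tx8dc phase 1: jasper yes -> prepared; garnet no -> aborted; cobalt yes -> prepared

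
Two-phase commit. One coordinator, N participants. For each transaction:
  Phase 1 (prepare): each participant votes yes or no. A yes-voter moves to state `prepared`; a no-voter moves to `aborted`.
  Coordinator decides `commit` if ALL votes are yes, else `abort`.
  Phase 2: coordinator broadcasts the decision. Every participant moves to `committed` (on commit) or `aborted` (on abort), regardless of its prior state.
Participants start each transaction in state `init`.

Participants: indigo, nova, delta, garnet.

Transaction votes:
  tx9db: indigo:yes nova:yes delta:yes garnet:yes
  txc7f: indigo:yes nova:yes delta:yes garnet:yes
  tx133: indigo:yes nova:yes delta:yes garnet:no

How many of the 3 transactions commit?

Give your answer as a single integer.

Answer: 2

Derivation:
tx9db: all yes -> commit (commits=1)
txc7f: all yes -> commit (commits=2)
tx133: no from garnet -> abort (commits=2)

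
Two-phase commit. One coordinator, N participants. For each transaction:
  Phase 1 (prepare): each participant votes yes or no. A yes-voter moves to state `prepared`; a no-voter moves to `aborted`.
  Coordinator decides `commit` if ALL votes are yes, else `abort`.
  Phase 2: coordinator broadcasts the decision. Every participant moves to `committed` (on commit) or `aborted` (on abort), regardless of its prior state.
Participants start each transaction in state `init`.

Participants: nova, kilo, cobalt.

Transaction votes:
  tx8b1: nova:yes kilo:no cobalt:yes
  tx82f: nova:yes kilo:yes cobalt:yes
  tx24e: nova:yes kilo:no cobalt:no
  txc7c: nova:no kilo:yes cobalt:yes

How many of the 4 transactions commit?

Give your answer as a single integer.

tx8b1: no from kilo -> abort (commits=0)
tx82f: all yes -> commit (commits=1)
tx24e: no from kilo, cobalt -> abort (commits=1)
txc7c: no from nova -> abort (commits=1)

Answer: 1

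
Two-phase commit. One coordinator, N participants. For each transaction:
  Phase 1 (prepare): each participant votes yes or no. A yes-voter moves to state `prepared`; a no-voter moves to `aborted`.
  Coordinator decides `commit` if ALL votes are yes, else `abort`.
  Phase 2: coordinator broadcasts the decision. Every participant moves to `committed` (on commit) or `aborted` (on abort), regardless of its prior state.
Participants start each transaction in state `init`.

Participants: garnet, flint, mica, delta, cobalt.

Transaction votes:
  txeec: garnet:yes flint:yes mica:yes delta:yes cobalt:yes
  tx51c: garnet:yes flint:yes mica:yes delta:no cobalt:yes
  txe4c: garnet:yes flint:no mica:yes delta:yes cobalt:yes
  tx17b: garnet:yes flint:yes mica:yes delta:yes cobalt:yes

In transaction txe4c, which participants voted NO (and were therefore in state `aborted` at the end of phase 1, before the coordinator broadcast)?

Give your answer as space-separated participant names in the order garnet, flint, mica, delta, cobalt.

Txn txe4c phase 1: garnet yes -> prepared; flint no -> aborted; mica yes -> prepared; delta yes -> prepared; cobalt yes -> prepared

Answer: flint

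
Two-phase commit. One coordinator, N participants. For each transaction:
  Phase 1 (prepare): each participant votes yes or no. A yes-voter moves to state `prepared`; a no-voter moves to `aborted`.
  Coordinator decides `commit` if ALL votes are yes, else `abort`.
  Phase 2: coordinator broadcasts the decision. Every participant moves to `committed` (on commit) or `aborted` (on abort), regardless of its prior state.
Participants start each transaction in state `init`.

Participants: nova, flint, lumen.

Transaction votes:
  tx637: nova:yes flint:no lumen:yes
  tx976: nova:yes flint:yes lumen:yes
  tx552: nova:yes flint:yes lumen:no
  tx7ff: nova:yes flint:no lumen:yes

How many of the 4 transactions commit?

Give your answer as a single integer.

Answer: 1

Derivation:
tx637: no from flint -> abort (commits=0)
tx976: all yes -> commit (commits=1)
tx552: no from lumen -> abort (commits=1)
tx7ff: no from flint -> abort (commits=1)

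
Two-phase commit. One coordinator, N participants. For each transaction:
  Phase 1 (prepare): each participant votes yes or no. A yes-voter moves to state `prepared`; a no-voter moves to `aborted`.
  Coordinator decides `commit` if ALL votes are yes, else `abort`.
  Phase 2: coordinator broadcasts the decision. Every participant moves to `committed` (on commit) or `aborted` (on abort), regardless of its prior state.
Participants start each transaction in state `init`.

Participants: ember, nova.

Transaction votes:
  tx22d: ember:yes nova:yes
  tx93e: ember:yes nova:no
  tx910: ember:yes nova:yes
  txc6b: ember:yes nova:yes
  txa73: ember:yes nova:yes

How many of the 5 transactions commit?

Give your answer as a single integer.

tx22d: all yes -> commit (commits=1)
tx93e: no from nova -> abort (commits=1)
tx910: all yes -> commit (commits=2)
txc6b: all yes -> commit (commits=3)
txa73: all yes -> commit (commits=4)

Answer: 4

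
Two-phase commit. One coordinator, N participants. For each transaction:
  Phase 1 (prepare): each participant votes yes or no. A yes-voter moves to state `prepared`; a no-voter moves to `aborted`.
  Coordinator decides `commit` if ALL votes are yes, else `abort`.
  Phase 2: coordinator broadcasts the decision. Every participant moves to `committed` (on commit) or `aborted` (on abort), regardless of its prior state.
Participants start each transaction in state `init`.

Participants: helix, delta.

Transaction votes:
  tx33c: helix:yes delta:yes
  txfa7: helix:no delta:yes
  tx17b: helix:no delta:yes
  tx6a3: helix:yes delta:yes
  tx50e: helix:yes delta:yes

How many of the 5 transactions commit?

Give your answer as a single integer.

Answer: 3

Derivation:
tx33c: all yes -> commit (commits=1)
txfa7: no from helix -> abort (commits=1)
tx17b: no from helix -> abort (commits=1)
tx6a3: all yes -> commit (commits=2)
tx50e: all yes -> commit (commits=3)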